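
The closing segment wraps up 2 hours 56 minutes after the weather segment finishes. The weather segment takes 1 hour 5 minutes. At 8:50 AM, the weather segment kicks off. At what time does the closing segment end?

The weather segment ends at 8:50 AM + 65 min = 9:55 AM.
The closing segment ends at 9:55 AM + 176 min = 12:51 PM.

12:51 PM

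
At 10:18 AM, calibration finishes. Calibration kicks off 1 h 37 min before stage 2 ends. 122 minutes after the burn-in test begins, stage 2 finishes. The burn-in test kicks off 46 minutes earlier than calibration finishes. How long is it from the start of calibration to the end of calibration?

21 minutes

The burn-in test starts at 10:18 AM − 46 min = 9:32 AM.
Stage 2 ends at 9:32 AM + 122 min = 11:34 AM.
Calibration starts at 11:34 AM − 97 min = 9:57 AM.
From 9:57 AM to 10:18 AM is 21 minutes.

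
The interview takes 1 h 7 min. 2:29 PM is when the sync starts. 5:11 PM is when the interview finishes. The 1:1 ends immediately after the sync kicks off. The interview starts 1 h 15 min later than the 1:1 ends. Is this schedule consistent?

The 1:1 ends at 2:29 PM.
The interview starts at 2:29 PM + 75 min = 3:44 PM.
The interview ends at 3:44 PM + 67 min = 4:51 PM.
But the interview is also said to end at 5:11 PM — a 20-minute conflict.

No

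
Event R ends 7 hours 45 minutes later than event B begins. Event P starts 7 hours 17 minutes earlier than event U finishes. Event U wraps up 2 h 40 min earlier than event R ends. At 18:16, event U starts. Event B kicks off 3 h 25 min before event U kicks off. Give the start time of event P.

12:39

Event B starts at 18:16 − 205 min = 14:51.
Event R ends at 14:51 + 465 min = 22:36.
Event U ends at 22:36 − 160 min = 19:56.
Event P starts at 19:56 − 437 min = 12:39.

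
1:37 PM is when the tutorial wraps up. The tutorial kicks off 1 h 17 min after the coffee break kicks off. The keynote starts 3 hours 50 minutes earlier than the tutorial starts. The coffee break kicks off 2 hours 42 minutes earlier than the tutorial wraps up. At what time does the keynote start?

The coffee break starts at 1:37 PM − 162 min = 10:55 AM.
The tutorial starts at 10:55 AM + 77 min = 12:12 PM.
The keynote starts at 12:12 PM − 230 min = 8:22 AM.

8:22 AM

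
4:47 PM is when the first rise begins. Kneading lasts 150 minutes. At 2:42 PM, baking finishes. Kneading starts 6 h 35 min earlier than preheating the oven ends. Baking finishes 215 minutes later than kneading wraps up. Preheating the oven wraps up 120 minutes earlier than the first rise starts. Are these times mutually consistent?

Preheating the oven ends at 4:47 PM − 120 min = 2:47 PM.
Kneading starts at 2:47 PM − 395 min = 8:12 AM.
Kneading ends at 8:12 AM + 150 min = 10:42 AM.
Baking ends at 10:42 AM + 215 min = 2:17 PM.
But baking is also said to end at 2:42 PM — a 25-minute conflict.

No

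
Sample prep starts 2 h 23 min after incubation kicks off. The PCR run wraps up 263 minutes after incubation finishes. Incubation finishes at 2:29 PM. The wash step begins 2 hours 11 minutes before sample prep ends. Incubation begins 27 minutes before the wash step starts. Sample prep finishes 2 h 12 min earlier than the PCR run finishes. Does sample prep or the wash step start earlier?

The PCR run ends at 2:29 PM + 263 min = 6:52 PM.
Sample prep ends at 6:52 PM − 132 min = 4:40 PM.
The wash step starts at 4:40 PM − 131 min = 2:29 PM.
Incubation starts at 2:29 PM − 27 min = 2:02 PM.
Sample prep starts at 2:02 PM + 143 min = 4:25 PM.
Sample prep starts at 4:25 PM and the wash step starts at 2:29 PM, so the wash step is first.

the wash step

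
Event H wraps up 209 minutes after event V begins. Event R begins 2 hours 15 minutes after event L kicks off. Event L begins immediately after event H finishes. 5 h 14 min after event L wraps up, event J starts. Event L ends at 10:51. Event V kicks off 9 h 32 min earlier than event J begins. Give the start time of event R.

12:17

Event J starts at 10:51 + 314 min = 16:05.
Event V starts at 16:05 − 572 min = 06:33.
Event H ends at 06:33 + 209 min = 10:02.
So event L starts at 10:02.
Event R starts at 10:02 + 135 min = 12:17.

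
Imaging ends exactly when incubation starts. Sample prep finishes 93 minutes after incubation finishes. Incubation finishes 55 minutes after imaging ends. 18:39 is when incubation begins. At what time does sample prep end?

21:07

Imaging ends at 18:39.
Incubation ends at 18:39 + 55 min = 19:34.
Sample prep ends at 19:34 + 93 min = 21:07.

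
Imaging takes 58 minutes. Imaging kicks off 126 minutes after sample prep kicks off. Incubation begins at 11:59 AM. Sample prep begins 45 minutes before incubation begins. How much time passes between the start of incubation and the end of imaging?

Sample prep starts at 11:59 AM − 45 min = 11:14 AM.
Imaging starts at 11:14 AM + 126 min = 1:20 PM.
Imaging ends at 1:20 PM + 58 min = 2:18 PM.
From 11:59 AM to 2:18 PM is 2 hours 19 minutes.

2 hours 19 minutes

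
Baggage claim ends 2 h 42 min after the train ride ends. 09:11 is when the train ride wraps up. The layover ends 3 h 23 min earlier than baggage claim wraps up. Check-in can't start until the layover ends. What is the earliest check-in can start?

Baggage claim ends at 09:11 + 162 min = 11:53.
The layover ends at 11:53 − 203 min = 08:30.
Check-in is bounded by the layover, so the earliest it can start is 08:30.

08:30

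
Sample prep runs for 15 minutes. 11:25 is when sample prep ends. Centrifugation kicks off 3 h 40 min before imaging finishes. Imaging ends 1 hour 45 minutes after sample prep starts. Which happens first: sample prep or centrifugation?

Sample prep starts at 11:25 − 15 min = 11:10.
Imaging ends at 11:10 + 105 min = 12:55.
Centrifugation starts at 12:55 − 220 min = 09:15.
Sample prep starts at 11:10 and centrifugation starts at 09:15, so centrifugation is first.

centrifugation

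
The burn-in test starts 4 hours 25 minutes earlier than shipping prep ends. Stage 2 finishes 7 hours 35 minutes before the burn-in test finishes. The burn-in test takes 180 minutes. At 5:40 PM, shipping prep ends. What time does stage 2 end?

The burn-in test starts at 5:40 PM − 265 min = 1:15 PM.
The burn-in test ends at 1:15 PM + 180 min = 4:15 PM.
Stage 2 ends at 4:15 PM − 455 min = 8:40 AM.

8:40 AM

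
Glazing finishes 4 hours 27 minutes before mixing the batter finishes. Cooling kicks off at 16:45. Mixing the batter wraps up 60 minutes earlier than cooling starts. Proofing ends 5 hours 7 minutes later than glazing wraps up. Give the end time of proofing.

Mixing the batter ends at 16:45 − 60 min = 15:45.
Glazing ends at 15:45 − 267 min = 11:18.
Proofing ends at 11:18 + 307 min = 16:25.

16:25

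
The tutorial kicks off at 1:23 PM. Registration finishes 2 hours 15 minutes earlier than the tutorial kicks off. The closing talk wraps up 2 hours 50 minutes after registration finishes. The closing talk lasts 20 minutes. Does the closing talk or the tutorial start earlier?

the tutorial

Registration ends at 1:23 PM − 135 min = 11:08 AM.
The closing talk ends at 11:08 AM + 170 min = 1:58 PM.
The closing talk starts at 1:58 PM − 20 min = 1:38 PM.
The closing talk starts at 1:38 PM and the tutorial starts at 1:23 PM, so the tutorial is first.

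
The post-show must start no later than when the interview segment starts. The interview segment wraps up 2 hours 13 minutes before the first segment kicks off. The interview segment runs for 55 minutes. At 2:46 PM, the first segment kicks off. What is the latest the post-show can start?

The interview segment ends at 2:46 PM − 133 min = 12:33 PM.
The interview segment starts at 12:33 PM − 55 min = 11:38 AM.
The post-show is bounded by the interview segment, so the latest it can start is 11:38 AM.

11:38 AM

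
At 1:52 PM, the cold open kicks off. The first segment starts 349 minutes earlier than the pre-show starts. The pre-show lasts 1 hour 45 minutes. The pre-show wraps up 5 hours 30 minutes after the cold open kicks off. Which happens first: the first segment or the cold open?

The pre-show ends at 1:52 PM + 330 min = 7:22 PM.
The pre-show starts at 7:22 PM − 105 min = 5:37 PM.
The first segment starts at 5:37 PM − 349 min = 11:48 AM.
The first segment starts at 11:48 AM and the cold open starts at 1:52 PM, so the first segment is first.

the first segment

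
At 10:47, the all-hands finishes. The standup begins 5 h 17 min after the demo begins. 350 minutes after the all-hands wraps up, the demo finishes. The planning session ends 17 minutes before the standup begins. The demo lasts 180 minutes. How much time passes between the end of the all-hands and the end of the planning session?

The demo ends at 10:47 + 350 min = 16:37.
The demo starts at 16:37 − 180 min = 13:37.
The standup starts at 13:37 + 317 min = 18:54.
The planning session ends at 18:54 − 17 min = 18:37.
From 10:47 to 18:37 is 7 h 50 min.

7 h 50 min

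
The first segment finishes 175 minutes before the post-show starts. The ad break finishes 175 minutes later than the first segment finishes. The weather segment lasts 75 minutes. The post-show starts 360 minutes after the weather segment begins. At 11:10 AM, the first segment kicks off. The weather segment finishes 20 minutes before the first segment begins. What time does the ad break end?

3:35 PM

The weather segment ends at 11:10 AM − 20 min = 10:50 AM.
The weather segment starts at 10:50 AM − 75 min = 9:35 AM.
The post-show starts at 9:35 AM + 360 min = 3:35 PM.
The first segment ends at 3:35 PM − 175 min = 12:40 PM.
The ad break ends at 12:40 PM + 175 min = 3:35 PM.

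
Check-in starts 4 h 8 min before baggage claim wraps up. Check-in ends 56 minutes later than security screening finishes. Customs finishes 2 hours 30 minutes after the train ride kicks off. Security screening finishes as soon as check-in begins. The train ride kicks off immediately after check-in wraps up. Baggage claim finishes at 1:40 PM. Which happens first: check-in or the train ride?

check-in

Check-in starts at 1:40 PM − 248 min = 9:32 AM.
So security screening ends at 9:32 AM.
Check-in ends at 9:32 AM + 56 min = 10:28 AM.
So the train ride starts at 10:28 AM.
Check-in starts at 9:32 AM and the train ride starts at 10:28 AM, so check-in is first.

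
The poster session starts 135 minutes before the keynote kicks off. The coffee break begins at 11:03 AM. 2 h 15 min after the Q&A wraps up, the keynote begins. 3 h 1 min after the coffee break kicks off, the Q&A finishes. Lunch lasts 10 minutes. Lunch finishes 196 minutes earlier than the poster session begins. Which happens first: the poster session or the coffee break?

The Q&A ends at 11:03 AM + 181 min = 2:04 PM.
The keynote starts at 2:04 PM + 135 min = 4:19 PM.
The poster session starts at 4:19 PM − 135 min = 2:04 PM.
The poster session starts at 2:04 PM and the coffee break starts at 11:03 AM, so the coffee break is first.

the coffee break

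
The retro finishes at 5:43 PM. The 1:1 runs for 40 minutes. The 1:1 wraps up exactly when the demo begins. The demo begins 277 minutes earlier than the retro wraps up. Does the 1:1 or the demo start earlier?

The demo starts at 5:43 PM − 277 min = 1:06 PM.
So the 1:1 ends at 1:06 PM.
The 1:1 starts at 1:06 PM − 40 min = 12:26 PM.
The 1:1 starts at 12:26 PM and the demo starts at 1:06 PM, so the 1:1 is first.

the 1:1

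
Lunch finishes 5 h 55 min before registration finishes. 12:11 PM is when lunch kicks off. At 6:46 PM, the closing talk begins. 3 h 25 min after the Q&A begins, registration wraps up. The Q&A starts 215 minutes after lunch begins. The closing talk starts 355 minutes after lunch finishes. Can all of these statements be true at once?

The Q&A starts at 12:11 PM + 215 min = 3:46 PM.
Registration ends at 3:46 PM + 205 min = 7:11 PM.
Lunch ends at 7:11 PM − 355 min = 1:16 PM.
The closing talk starts at 1:16 PM + 355 min = 7:11 PM.
But the closing talk is also said to start at 6:46 PM — a 25-minute conflict.

No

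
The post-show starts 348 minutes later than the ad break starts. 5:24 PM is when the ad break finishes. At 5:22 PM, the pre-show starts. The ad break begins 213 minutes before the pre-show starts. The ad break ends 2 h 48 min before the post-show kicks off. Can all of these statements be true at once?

No

The ad break starts at 5:22 PM − 213 min = 1:49 PM.
The post-show starts at 1:49 PM + 348 min = 7:37 PM.
The ad break ends at 7:37 PM − 168 min = 4:49 PM.
But the ad break is also said to end at 5:24 PM — a 35-minute conflict.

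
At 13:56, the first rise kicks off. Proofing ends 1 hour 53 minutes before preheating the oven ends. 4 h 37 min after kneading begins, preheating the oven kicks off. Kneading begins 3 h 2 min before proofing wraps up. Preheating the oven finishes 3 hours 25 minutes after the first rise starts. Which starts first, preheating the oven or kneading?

Preheating the oven ends at 13:56 + 205 min = 17:21.
Proofing ends at 17:21 − 113 min = 15:28.
Kneading starts at 15:28 − 182 min = 12:26.
Preheating the oven starts at 12:26 + 277 min = 17:03.
Preheating the oven starts at 17:03 and kneading starts at 12:26, so kneading is first.

kneading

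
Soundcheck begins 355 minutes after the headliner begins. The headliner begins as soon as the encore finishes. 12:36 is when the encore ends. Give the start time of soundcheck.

The headliner starts at 12:36.
Soundcheck starts at 12:36 + 355 min = 18:31.

18:31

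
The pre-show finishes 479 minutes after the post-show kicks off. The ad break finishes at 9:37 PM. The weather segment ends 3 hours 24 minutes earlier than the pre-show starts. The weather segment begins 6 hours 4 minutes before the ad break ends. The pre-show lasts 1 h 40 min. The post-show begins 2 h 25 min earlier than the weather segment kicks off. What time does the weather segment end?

The weather segment starts at 9:37 PM − 364 min = 3:33 PM.
The post-show starts at 3:33 PM − 145 min = 1:08 PM.
The pre-show ends at 1:08 PM + 479 min = 9:07 PM.
The pre-show starts at 9:07 PM − 100 min = 7:27 PM.
The weather segment ends at 7:27 PM − 204 min = 4:03 PM.

4:03 PM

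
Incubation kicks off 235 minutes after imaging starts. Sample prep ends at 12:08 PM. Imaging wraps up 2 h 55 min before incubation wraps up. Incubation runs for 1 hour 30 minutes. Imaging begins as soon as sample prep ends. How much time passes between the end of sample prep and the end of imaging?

2.5 hours

Imaging starts at 12:08 PM.
Incubation starts at 12:08 PM + 235 min = 4:03 PM.
Incubation ends at 4:03 PM + 90 min = 5:33 PM.
Imaging ends at 5:33 PM − 175 min = 2:38 PM.
From 12:08 PM to 2:38 PM is 2.5 hours.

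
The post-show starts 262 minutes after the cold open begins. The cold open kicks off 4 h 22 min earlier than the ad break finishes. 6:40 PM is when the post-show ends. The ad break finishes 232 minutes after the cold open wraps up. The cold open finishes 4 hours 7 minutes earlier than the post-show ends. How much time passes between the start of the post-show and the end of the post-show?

The cold open ends at 6:40 PM − 247 min = 2:33 PM.
The ad break ends at 2:33 PM + 232 min = 6:25 PM.
The cold open starts at 6:25 PM − 262 min = 2:03 PM.
The post-show starts at 2:03 PM + 262 min = 6:25 PM.
From 6:25 PM to 6:40 PM is 15 minutes.

15 minutes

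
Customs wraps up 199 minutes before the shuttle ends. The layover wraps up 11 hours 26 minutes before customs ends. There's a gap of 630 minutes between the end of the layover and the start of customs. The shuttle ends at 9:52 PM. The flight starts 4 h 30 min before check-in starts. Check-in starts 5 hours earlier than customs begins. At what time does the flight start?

Customs ends at 9:52 PM − 199 min = 6:33 PM.
The layover ends at 6:33 PM − 686 min = 7:07 AM.
Customs starts at 7:07 AM + 630 min = 5:37 PM.
Check-in starts at 5:37 PM − 300 min = 12:37 PM.
The flight starts at 12:37 PM − 270 min = 8:07 AM.

8:07 AM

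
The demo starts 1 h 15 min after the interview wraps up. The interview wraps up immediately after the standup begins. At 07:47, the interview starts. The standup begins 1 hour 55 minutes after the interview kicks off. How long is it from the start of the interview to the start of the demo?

3 hours 10 minutes

The standup starts at 07:47 + 115 min = 09:42.
So the interview ends at 09:42.
The demo starts at 09:42 + 75 min = 10:57.
From 07:47 to 10:57 is 3 hours 10 minutes.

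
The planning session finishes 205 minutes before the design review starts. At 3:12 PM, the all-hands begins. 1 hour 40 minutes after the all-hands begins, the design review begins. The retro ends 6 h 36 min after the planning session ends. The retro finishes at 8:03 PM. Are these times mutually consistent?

The design review starts at 3:12 PM + 100 min = 4:52 PM.
The planning session ends at 4:52 PM − 205 min = 1:27 PM.
The retro ends at 1:27 PM + 396 min = 8:03 PM.
That matches the stated 8:03 PM, so the schedule is consistent.

Yes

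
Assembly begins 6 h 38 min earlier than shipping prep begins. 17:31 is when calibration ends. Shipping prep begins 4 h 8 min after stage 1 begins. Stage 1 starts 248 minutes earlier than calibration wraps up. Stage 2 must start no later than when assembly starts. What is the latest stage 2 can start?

Stage 1 starts at 17:31 − 248 min = 13:23.
Shipping prep starts at 13:23 + 248 min = 17:31.
Assembly starts at 17:31 − 398 min = 10:53.
Stage 2 is bounded by assembly, so the latest it can start is 10:53.

10:53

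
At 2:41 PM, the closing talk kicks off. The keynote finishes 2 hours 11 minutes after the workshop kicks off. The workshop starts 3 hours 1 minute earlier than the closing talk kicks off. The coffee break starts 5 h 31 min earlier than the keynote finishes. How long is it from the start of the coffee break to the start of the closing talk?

The workshop starts at 2:41 PM − 181 min = 11:40 AM.
The keynote ends at 11:40 AM + 131 min = 1:51 PM.
The coffee break starts at 1:51 PM − 331 min = 8:20 AM.
From 8:20 AM to 2:41 PM is 6 hours 21 minutes.

6 hours 21 minutes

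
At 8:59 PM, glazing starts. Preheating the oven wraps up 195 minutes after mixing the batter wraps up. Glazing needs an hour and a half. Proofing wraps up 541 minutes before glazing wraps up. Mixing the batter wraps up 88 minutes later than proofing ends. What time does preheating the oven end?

6:11 PM

Glazing ends at 8:59 PM + 90 min = 10:29 PM.
Proofing ends at 10:29 PM − 541 min = 1:28 PM.
Mixing the batter ends at 1:28 PM + 88 min = 2:56 PM.
Preheating the oven ends at 2:56 PM + 195 min = 6:11 PM.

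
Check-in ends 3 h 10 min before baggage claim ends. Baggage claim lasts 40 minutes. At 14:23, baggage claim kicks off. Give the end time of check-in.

Baggage claim ends at 14:23 + 40 min = 15:03.
Check-in ends at 15:03 − 190 min = 11:53.

11:53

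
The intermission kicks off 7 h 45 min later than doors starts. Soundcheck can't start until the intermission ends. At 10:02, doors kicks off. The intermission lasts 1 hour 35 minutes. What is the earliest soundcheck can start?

The intermission starts at 10:02 + 465 min = 17:47.
The intermission ends at 17:47 + 95 min = 19:22.
Soundcheck is bounded by the intermission, so the earliest it can start is 19:22.

19:22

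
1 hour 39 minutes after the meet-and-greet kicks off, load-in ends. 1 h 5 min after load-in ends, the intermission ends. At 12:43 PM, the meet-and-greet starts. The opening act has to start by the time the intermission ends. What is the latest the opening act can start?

Load-in ends at 12:43 PM + 99 min = 2:22 PM.
The intermission ends at 2:22 PM + 65 min = 3:27 PM.
The opening act is bounded by the intermission, so the latest it can start is 3:27 PM.

3:27 PM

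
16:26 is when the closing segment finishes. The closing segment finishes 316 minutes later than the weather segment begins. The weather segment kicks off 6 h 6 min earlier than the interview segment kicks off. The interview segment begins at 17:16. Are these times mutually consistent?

Yes

The weather segment starts at 17:16 − 366 min = 11:10.
The closing segment ends at 11:10 + 316 min = 16:26.
That matches the stated 16:26, so the schedule is consistent.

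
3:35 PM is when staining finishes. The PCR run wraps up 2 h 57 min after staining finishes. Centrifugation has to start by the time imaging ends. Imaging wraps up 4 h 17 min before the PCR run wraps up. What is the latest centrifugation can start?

2:15 PM

The PCR run ends at 3:35 PM + 177 min = 6:32 PM.
Imaging ends at 6:32 PM − 257 min = 2:15 PM.
Centrifugation is bounded by imaging, so the latest it can start is 2:15 PM.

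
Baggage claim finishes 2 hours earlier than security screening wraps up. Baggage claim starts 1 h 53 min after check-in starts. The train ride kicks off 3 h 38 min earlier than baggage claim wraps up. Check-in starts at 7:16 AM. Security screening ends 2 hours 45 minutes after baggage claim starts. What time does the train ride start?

Baggage claim starts at 7:16 AM + 113 min = 9:09 AM.
Security screening ends at 9:09 AM + 165 min = 11:54 AM.
Baggage claim ends at 11:54 AM − 120 min = 9:54 AM.
The train ride starts at 9:54 AM − 218 min = 6:16 AM.

6:16 AM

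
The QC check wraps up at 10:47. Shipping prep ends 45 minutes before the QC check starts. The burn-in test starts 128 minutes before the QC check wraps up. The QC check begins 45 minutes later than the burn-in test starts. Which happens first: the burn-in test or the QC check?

The burn-in test starts at 10:47 − 128 min = 08:39.
The QC check starts at 08:39 + 45 min = 09:24.
The burn-in test starts at 08:39 and the QC check starts at 09:24, so the burn-in test is first.

the burn-in test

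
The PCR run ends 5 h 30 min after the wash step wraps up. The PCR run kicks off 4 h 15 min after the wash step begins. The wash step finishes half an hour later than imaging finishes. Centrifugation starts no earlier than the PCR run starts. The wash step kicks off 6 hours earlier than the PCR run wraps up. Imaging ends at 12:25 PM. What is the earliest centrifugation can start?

The wash step ends at 12:25 PM + 30 min = 12:55 PM.
The PCR run ends at 12:55 PM + 330 min = 6:25 PM.
The wash step starts at 6:25 PM − 360 min = 12:25 PM.
The PCR run starts at 12:25 PM + 255 min = 4:40 PM.
Centrifugation is bounded by the PCR run, so the earliest it can start is 4:40 PM.

4:40 PM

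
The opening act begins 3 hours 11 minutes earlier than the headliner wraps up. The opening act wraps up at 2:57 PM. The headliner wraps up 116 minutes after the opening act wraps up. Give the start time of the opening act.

The headliner ends at 2:57 PM + 116 min = 4:53 PM.
The opening act starts at 4:53 PM − 191 min = 1:42 PM.

1:42 PM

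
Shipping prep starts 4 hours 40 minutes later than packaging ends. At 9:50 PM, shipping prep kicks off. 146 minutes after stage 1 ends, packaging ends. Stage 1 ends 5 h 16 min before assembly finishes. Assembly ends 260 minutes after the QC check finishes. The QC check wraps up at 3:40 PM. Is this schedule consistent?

Assembly ends at 3:40 PM + 260 min = 8:00 PM.
Stage 1 ends at 8:00 PM − 316 min = 2:44 PM.
Packaging ends at 2:44 PM + 146 min = 5:10 PM.
Shipping prep starts at 5:10 PM + 280 min = 9:50 PM.
That matches the stated 9:50 PM, so the schedule is consistent.

Yes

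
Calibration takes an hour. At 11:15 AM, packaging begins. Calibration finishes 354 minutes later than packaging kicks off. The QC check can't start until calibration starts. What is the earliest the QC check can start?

Calibration ends at 11:15 AM + 354 min = 5:09 PM.
Calibration starts at 5:09 PM − 60 min = 4:09 PM.
The QC check is bounded by calibration, so the earliest it can start is 4:09 PM.

4:09 PM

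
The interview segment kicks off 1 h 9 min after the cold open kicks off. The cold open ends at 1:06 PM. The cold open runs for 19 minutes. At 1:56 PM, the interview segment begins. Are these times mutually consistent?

The cold open starts at 1:06 PM − 19 min = 12:47 PM.
The interview segment starts at 12:47 PM + 69 min = 1:56 PM.
That matches the stated 1:56 PM, so the schedule is consistent.

Yes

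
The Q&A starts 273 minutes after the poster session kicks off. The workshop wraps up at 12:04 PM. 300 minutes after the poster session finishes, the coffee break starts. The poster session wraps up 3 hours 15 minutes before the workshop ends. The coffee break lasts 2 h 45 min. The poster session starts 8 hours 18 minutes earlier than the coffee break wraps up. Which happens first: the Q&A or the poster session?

the poster session

The poster session ends at 12:04 PM − 195 min = 8:49 AM.
The coffee break starts at 8:49 AM + 300 min = 1:49 PM.
The coffee break ends at 1:49 PM + 165 min = 4:34 PM.
The poster session starts at 4:34 PM − 498 min = 8:16 AM.
The Q&A starts at 8:16 AM + 273 min = 12:49 PM.
The Q&A starts at 12:49 PM and the poster session starts at 8:16 AM, so the poster session is first.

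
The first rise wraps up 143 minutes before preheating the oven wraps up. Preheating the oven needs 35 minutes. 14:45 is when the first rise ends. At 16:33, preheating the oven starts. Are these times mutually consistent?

Preheating the oven ends at 16:33 + 35 min = 17:08.
The first rise ends at 17:08 − 143 min = 14:45.
That matches the stated 14:45, so the schedule is consistent.

Yes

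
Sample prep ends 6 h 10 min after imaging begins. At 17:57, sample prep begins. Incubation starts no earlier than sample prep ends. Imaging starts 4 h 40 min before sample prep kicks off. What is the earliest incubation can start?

Imaging starts at 17:57 − 280 min = 13:17.
Sample prep ends at 13:17 + 370 min = 19:27.
Incubation is bounded by sample prep, so the earliest it can start is 19:27.

19:27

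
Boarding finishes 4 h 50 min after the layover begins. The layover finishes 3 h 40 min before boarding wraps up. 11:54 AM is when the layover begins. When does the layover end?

Boarding ends at 11:54 AM + 290 min = 4:44 PM.
The layover ends at 4:44 PM − 220 min = 1:04 PM.

1:04 PM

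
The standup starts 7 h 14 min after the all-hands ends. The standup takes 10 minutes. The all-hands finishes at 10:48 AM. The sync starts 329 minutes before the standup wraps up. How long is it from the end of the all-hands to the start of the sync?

1 hour 55 minutes

The standup starts at 10:48 AM + 434 min = 6:02 PM.
The standup ends at 6:02 PM + 10 min = 6:12 PM.
The sync starts at 6:12 PM − 329 min = 12:43 PM.
From 10:48 AM to 12:43 PM is 1 hour 55 minutes.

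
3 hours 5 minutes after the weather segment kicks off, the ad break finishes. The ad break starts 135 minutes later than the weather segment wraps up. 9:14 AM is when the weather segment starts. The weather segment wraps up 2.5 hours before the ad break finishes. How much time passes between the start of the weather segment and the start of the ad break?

The ad break ends at 9:14 AM + 185 min = 12:19 PM.
The weather segment ends at 12:19 PM − 150 min = 9:49 AM.
The ad break starts at 9:49 AM + 135 min = 12:04 PM.
From 9:14 AM to 12:04 PM is 2 h 50 min.

2 h 50 min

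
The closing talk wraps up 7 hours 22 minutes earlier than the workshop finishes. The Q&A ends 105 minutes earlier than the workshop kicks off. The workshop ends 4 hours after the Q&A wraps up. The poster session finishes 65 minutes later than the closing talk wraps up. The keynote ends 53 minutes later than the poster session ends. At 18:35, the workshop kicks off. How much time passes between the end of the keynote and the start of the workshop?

3 h 9 min

The Q&A ends at 18:35 − 105 min = 16:50.
The workshop ends at 16:50 + 240 min = 20:50.
The closing talk ends at 20:50 − 442 min = 13:28.
The poster session ends at 13:28 + 65 min = 14:33.
The keynote ends at 14:33 + 53 min = 15:26.
From 15:26 to 18:35 is 3 h 9 min.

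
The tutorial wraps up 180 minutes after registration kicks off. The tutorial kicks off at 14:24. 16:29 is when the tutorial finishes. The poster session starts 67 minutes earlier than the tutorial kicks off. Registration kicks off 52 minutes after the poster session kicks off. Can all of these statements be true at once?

No

The poster session starts at 14:24 − 67 min = 13:17.
Registration starts at 13:17 + 52 min = 14:09.
The tutorial ends at 14:09 + 180 min = 17:09.
But the tutorial is also said to end at 16:29 — a 40-minute conflict.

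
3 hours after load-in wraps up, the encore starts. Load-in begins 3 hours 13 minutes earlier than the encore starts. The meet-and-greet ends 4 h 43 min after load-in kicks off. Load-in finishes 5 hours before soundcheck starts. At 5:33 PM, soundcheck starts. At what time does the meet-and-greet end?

5:03 PM

Load-in ends at 5:33 PM − 300 min = 12:33 PM.
The encore starts at 12:33 PM + 180 min = 3:33 PM.
Load-in starts at 3:33 PM − 193 min = 12:20 PM.
The meet-and-greet ends at 12:20 PM + 283 min = 5:03 PM.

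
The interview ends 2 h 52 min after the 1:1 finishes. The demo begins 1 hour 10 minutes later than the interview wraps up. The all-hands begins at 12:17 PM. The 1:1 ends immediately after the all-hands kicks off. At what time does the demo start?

4:19 PM

The 1:1 ends at 12:17 PM.
The interview ends at 12:17 PM + 172 min = 3:09 PM.
The demo starts at 3:09 PM + 70 min = 4:19 PM.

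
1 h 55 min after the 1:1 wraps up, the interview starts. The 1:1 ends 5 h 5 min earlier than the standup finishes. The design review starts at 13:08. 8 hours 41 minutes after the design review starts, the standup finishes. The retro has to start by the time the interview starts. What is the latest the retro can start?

18:39

The standup ends at 13:08 + 521 min = 21:49.
The 1:1 ends at 21:49 − 305 min = 16:44.
The interview starts at 16:44 + 115 min = 18:39.
The retro is bounded by the interview, so the latest it can start is 18:39.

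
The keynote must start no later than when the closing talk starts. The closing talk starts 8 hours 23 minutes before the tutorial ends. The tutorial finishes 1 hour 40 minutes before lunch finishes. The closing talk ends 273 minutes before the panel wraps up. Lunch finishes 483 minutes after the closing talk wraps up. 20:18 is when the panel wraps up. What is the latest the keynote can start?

The closing talk ends at 20:18 − 273 min = 15:45.
Lunch ends at 15:45 + 483 min = 23:48.
The tutorial ends at 23:48 − 100 min = 22:08.
The closing talk starts at 22:08 − 503 min = 13:45.
The keynote is bounded by the closing talk, so the latest it can start is 13:45.

13:45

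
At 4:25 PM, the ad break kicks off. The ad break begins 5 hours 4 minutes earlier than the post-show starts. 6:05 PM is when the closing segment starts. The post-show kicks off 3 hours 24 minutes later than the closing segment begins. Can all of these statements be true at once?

Yes

The post-show starts at 6:05 PM + 204 min = 9:29 PM.
The ad break starts at 9:29 PM − 304 min = 4:25 PM.
That matches the stated 4:25 PM, so the schedule is consistent.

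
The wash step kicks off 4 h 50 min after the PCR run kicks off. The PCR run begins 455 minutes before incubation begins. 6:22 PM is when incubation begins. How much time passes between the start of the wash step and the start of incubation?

The PCR run starts at 6:22 PM − 455 min = 10:47 AM.
The wash step starts at 10:47 AM + 290 min = 3:37 PM.
From 3:37 PM to 6:22 PM is 165 minutes.

165 minutes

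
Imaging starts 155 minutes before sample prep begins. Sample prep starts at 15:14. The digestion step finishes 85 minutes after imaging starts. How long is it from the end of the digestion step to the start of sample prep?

Imaging starts at 15:14 − 155 min = 12:39.
The digestion step ends at 12:39 + 85 min = 14:04.
From 14:04 to 15:14 is 70 minutes.

70 minutes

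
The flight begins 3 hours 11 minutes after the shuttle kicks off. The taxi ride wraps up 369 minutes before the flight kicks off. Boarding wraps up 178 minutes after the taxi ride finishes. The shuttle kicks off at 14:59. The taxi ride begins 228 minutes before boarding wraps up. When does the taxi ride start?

The flight starts at 14:59 + 191 min = 18:10.
The taxi ride ends at 18:10 − 369 min = 12:01.
Boarding ends at 12:01 + 178 min = 14:59.
The taxi ride starts at 14:59 − 228 min = 11:11.

11:11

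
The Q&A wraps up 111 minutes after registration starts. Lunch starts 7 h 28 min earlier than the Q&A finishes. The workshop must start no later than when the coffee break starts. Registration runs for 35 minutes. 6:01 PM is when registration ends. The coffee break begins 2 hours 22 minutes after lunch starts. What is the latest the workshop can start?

Registration starts at 6:01 PM − 35 min = 5:26 PM.
The Q&A ends at 5:26 PM + 111 min = 7:17 PM.
Lunch starts at 7:17 PM − 448 min = 11:49 AM.
The coffee break starts at 11:49 AM + 142 min = 2:11 PM.
The workshop is bounded by the coffee break, so the latest it can start is 2:11 PM.

2:11 PM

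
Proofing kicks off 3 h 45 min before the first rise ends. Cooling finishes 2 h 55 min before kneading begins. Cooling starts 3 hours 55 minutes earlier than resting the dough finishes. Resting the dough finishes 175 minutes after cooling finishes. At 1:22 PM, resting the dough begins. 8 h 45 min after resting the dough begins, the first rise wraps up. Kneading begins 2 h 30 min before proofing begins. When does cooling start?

The first rise ends at 1:22 PM + 525 min = 10:07 PM.
Proofing starts at 10:07 PM − 225 min = 6:22 PM.
Kneading starts at 6:22 PM − 150 min = 3:52 PM.
Cooling ends at 3:52 PM − 175 min = 12:57 PM.
Resting the dough ends at 12:57 PM + 175 min = 3:52 PM.
Cooling starts at 3:52 PM − 235 min = 11:57 AM.

11:57 AM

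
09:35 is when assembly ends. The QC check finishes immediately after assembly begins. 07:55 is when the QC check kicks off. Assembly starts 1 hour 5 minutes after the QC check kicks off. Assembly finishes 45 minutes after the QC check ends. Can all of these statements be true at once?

No

Assembly starts at 07:55 + 65 min = 09:00.
So the QC check ends at 09:00.
Assembly ends at 09:00 + 45 min = 09:45.
But assembly is also said to end at 09:35 — a 10-minute conflict.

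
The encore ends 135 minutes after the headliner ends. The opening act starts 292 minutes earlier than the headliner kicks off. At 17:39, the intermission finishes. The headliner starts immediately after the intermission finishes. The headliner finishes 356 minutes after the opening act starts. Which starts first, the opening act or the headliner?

The headliner starts at 17:39.
The opening act starts at 17:39 − 292 min = 12:47.
The opening act starts at 12:47 and the headliner starts at 17:39, so the opening act is first.

the opening act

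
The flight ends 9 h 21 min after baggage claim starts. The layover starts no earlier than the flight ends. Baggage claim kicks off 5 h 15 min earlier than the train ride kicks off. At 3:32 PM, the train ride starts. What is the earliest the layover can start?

7:38 PM

Baggage claim starts at 3:32 PM − 315 min = 10:17 AM.
The flight ends at 10:17 AM + 561 min = 7:38 PM.
The layover is bounded by the flight, so the earliest it can start is 7:38 PM.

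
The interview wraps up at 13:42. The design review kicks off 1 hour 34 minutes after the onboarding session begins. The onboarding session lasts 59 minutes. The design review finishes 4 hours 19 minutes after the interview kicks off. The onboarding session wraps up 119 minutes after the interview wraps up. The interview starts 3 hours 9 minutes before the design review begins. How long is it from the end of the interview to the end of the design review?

The onboarding session ends at 13:42 + 119 min = 15:41.
The onboarding session starts at 15:41 − 59 min = 14:42.
The design review starts at 14:42 + 94 min = 16:16.
The interview starts at 16:16 − 189 min = 13:07.
The design review ends at 13:07 + 259 min = 17:26.
From 13:42 to 17:26 is 3 h 44 min.

3 h 44 min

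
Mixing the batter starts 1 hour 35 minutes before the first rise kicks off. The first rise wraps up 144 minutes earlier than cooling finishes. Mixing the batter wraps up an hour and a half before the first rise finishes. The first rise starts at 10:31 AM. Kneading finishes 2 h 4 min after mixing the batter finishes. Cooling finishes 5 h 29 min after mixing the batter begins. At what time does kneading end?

Mixing the batter starts at 10:31 AM − 95 min = 8:56 AM.
Cooling ends at 8:56 AM + 329 min = 2:25 PM.
The first rise ends at 2:25 PM − 144 min = 12:01 PM.
Mixing the batter ends at 12:01 PM − 90 min = 10:31 AM.
Kneading ends at 10:31 AM + 124 min = 12:35 PM.

12:35 PM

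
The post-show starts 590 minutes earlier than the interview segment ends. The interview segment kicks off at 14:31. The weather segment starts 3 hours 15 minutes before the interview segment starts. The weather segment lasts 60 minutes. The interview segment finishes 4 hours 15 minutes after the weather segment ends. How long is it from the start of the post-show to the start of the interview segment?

The weather segment starts at 14:31 − 195 min = 11:16.
The weather segment ends at 11:16 + 60 min = 12:16.
The interview segment ends at 12:16 + 255 min = 16:31.
The post-show starts at 16:31 − 590 min = 06:41.
From 06:41 to 14:31 is 7 hours 50 minutes.

7 hours 50 minutes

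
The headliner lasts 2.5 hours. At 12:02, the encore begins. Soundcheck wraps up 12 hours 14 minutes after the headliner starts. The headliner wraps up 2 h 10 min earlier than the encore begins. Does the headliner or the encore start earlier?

the headliner

The headliner ends at 12:02 − 130 min = 09:52.
The headliner starts at 09:52 − 150 min = 07:22.
The headliner starts at 07:22 and the encore starts at 12:02, so the headliner is first.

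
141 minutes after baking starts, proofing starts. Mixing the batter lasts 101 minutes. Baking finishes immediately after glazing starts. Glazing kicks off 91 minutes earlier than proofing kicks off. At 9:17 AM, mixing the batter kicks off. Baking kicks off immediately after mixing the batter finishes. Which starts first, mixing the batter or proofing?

mixing the batter

Mixing the batter ends at 9:17 AM + 101 min = 10:58 AM.
So baking starts at 10:58 AM.
Proofing starts at 10:58 AM + 141 min = 1:19 PM.
Mixing the batter starts at 9:17 AM and proofing starts at 1:19 PM, so mixing the batter is first.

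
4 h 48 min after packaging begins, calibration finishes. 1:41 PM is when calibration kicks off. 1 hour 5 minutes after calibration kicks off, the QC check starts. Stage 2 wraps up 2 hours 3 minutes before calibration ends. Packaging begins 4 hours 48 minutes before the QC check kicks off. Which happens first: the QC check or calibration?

The QC check starts at 1:41 PM + 65 min = 2:46 PM.
The QC check starts at 2:46 PM and calibration starts at 1:41 PM, so calibration is first.

calibration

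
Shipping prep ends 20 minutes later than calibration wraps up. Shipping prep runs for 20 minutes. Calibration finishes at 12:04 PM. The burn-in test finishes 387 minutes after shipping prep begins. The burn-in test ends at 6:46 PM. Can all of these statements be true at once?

No

Shipping prep ends at 12:04 PM + 20 min = 12:24 PM.
Shipping prep starts at 12:24 PM − 20 min = 12:04 PM.
The burn-in test ends at 12:04 PM + 387 min = 6:31 PM.
But the burn-in test is also said to end at 6:46 PM — a 15-minute conflict.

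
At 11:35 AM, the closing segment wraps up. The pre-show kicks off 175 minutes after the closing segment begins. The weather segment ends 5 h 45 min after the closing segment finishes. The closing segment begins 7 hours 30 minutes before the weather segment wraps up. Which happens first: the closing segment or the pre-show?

the closing segment

The weather segment ends at 11:35 AM + 345 min = 5:20 PM.
The closing segment starts at 5:20 PM − 450 min = 9:50 AM.
The pre-show starts at 9:50 AM + 175 min = 12:45 PM.
The closing segment starts at 9:50 AM and the pre-show starts at 12:45 PM, so the closing segment is first.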